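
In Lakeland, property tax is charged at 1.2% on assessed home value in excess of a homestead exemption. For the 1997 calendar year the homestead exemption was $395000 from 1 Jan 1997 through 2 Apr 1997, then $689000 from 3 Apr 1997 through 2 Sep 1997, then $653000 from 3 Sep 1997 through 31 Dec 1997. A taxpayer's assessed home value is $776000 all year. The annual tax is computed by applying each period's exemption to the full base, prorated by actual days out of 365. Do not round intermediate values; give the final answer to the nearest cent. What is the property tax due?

1 Jan – 2 Apr 1997: 92 days, exemption $395000 → ($776000 − $395000) × 1.2% × 92/365 = $1152.3945
3 Apr – 2 Sep 1997: 153 days, exemption $689000 → ($776000 − $689000) × 1.2% × 153/365 = $437.6219
3 Sep – 31 Dec 1997: 120 days, exemption $653000 → ($776000 − $653000) × 1.2% × 120/365 = $485.2603
Total = $2075.2767

$2075.28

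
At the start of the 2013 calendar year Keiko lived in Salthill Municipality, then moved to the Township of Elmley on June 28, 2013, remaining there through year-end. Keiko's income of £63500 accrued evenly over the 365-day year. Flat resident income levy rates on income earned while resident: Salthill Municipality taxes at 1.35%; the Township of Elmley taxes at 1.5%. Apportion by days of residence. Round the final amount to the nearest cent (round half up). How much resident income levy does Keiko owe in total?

Salthill Municipality, January 1 – June 27, 2013: 178 days → £63500 × 1.35% × 178/365 = £418.0562
The Township of Elmley, June 28 – December 31, 2013: 187 days → £63500 × 1.5% × 187/365 = £487.9932
Total = £906.0493

£906.05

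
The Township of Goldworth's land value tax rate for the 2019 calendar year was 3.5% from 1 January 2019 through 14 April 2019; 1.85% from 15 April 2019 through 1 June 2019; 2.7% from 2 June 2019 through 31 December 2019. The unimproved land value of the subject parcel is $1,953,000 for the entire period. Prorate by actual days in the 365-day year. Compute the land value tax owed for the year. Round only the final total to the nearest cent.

$54,999.69

1 January – 14 April 2019: 104 days at 3.5% → $1,953,000 × 3.5% × 104/365 = $19,476.4932
15 April – 1 June 2019: 48 days at 1.85% → $1,953,000 × 1.85% × 48/365 = $4,751.4082
2 June – 31 December 2019: 213 days at 2.7% → $1,953,000 × 2.7% × 213/365 = $30,771.7890
Total = $54,999.6904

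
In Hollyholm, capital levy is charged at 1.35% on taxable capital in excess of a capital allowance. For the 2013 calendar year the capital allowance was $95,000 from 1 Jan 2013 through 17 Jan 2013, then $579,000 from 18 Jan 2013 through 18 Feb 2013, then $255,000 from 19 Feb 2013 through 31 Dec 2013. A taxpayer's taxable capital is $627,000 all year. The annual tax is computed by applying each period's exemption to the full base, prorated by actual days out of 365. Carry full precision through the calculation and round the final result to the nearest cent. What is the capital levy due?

$4,739.13

1 Jan – 17 Jan 2013: 17 days, exemption $95,000 → ($627,000 − $95,000) × 1.35% × 17/365 = $334.5041
18 Jan – 18 Feb 2013: 32 days, exemption $579,000 → ($627,000 − $579,000) × 1.35% × 32/365 = $56.8110
19 Feb – 31 Dec 2013: 316 days, exemption $255,000 → ($627,000 − $255,000) × 1.35% × 316/365 = $4,347.8137
Total = $4,739.1288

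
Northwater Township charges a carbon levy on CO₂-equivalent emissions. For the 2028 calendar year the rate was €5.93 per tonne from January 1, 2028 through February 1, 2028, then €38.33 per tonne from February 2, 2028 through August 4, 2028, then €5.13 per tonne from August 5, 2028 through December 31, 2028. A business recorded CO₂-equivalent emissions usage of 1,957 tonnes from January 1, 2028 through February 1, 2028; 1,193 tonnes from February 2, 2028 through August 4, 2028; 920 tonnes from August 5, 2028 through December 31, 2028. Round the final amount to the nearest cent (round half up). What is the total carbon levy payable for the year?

January 1 – February 1, 2028: 1,957 tonnes at €5.93/tonne → €11,605.01
February 2 – August 4, 2028: 1,193 tonnes at €38.33/tonne → €45,727.69
August 5 – December 31, 2028: 920 tonnes at €5.13/tonne → €4,719.60

€62,052.30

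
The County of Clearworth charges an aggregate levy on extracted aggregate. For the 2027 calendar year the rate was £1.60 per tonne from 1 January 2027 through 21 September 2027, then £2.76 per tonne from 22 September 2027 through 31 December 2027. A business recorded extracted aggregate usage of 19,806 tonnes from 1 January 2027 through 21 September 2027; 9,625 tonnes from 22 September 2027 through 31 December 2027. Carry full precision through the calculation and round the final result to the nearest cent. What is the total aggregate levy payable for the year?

£58254.60

1 January – 21 September 2027: 19,806 tonnes at £1.60/tonne → £31689.60
22 September – 31 December 2027: 9,625 tonnes at £2.76/tonne → £26565.00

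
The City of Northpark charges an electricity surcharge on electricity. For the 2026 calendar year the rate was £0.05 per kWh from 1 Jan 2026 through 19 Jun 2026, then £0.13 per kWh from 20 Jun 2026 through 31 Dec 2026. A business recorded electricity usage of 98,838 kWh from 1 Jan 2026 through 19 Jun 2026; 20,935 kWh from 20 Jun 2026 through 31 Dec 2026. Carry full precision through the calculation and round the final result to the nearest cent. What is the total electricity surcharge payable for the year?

£7,663.45

1 Jan – 19 Jun 2026: 98,838 kWh at £0.05/kWh → £4,941.90
20 Jun – 31 Dec 2026: 20,935 kWh at £0.13/kWh → £2,721.55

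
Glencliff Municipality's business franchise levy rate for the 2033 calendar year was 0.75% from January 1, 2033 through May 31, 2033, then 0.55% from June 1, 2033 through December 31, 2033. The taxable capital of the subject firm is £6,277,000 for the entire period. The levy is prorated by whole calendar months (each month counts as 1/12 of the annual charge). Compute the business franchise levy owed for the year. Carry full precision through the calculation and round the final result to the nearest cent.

January 1 – May 31, 2033: 5 months at 0.75% → £6,277,000 × 0.75% × 5/12 = £19,615.6250
June 1 – December 31, 2033: 7 months at 0.55% → £6,277,000 × 0.55% × 7/12 = £20,138.7083
Total = £39,754.3333

£39,754.33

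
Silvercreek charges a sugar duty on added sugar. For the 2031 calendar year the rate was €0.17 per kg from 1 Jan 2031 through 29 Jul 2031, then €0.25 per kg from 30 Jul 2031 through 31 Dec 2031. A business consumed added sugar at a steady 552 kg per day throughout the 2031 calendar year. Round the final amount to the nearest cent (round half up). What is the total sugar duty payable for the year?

1 Jan – 29 Jul 2031: 210 days × 552 kg/day = 115,920 kg at €0.17/kg → €19,706.40
30 Jul – 31 Dec 2031: 155 days × 552 kg/day = 85,560 kg at €0.25/kg → €21,390.00

€41,096.40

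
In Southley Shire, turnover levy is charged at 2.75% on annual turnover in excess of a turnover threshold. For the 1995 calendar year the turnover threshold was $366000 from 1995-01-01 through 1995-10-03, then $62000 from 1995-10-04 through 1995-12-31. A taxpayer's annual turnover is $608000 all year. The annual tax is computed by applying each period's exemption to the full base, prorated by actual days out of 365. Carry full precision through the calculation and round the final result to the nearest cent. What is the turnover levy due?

$8693.47

1995-01-01 to 1995-10-03: 276 days, exemption $366000 → ($608000 − $366000) × 2.75% × 276/365 = $5032.2740
1995-10-04 to 1995-12-31: 89 days, exemption $62000 → ($608000 − $62000) × 2.75% × 89/365 = $3661.1918
Total = $8693.4658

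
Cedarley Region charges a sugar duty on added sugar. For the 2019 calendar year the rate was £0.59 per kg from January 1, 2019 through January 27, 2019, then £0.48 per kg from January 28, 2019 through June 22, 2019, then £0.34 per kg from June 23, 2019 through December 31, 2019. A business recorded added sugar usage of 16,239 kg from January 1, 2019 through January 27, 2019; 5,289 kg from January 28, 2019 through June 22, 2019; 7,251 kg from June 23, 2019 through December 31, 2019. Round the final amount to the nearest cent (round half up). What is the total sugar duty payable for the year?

January 1 – January 27, 2019: 16,239 kg at £0.59/kg → £9,581.01
January 28 – June 22, 2019: 5,289 kg at £0.48/kg → £2,538.72
June 23 – December 31, 2019: 7,251 kg at £0.34/kg → £2,465.34

£14,585.07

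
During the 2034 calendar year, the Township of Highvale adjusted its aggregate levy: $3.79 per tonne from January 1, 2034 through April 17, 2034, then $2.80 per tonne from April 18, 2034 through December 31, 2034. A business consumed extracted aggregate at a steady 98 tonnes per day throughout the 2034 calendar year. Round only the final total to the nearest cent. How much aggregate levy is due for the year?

January 1 – April 17, 2034: 107 days × 98 tonnes/day = 10,486 tonnes at $3.79/tonne → $39,741.94
April 18 – December 31, 2034: 258 days × 98 tonnes/day = 25,284 tonnes at $2.80/tonne → $70,795.20

$110,537.14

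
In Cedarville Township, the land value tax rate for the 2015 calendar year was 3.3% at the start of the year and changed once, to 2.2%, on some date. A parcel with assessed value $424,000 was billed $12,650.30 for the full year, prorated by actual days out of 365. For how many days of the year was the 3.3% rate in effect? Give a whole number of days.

260 days

Let d = days at the first rate; then 365 − d days at the second rate.
$424,000 × [3.3%·d + 2.2%·(365−d)] / 365 = $12,650.30
Solving gives d = 260, so the new rate took effect on 18 September 2015.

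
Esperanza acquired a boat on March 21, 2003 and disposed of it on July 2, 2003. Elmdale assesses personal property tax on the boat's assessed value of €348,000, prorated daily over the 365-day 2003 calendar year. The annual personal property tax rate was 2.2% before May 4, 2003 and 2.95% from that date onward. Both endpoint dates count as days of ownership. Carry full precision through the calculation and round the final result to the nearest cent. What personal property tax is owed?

March 21 – May 3, 2003: 44 days at 2.2% → €348,000 × 2.2% × 44/365 = €922.9151
May 4 – July 2, 2003: 60 days at 2.95% → €348,000 × 2.95% × 60/365 = €1,687.5616
Total = €2,610.4767

€2,610.48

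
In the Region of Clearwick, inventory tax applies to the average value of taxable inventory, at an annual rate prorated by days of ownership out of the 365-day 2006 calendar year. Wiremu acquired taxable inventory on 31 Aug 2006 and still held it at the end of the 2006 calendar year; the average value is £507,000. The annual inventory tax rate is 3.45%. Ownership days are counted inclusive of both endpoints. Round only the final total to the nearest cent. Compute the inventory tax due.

Days held (31 Aug – 31 Dec 2006): 123 out of 365
Tax = £507,000 × 3.45% × 123/365 = £5,894.3959

£5,894.40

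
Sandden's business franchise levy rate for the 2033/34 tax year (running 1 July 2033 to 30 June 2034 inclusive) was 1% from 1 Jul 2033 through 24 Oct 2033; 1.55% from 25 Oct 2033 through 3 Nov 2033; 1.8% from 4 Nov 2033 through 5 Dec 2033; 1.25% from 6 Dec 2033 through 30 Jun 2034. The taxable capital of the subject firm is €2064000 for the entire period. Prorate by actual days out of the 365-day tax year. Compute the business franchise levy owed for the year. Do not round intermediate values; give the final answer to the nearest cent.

€25325.00

1 Jul – 24 Oct 2033: 116 days at 1% → €2064000 × 1% × 116/365 = €6559.5616
25 Oct – 3 Nov 2033: 10 days at 1.55% → €2064000 × 1.55% × 10/365 = €876.4932
4 Nov – 5 Dec 2033: 32 days at 1.8% → €2064000 × 1.8% × 32/365 = €3257.1616
6 Dec 2033 – 30 Jun 2034: 207 days at 1.25% → €2064000 × 1.25% × 207/365 = €14631.7808
Total = €25324.9973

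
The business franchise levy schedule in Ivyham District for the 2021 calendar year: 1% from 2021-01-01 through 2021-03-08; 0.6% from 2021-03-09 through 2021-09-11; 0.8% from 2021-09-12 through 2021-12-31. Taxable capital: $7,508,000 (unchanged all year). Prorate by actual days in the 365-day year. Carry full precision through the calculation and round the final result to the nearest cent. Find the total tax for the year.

2021-01-01 to 2021-03-08: 67 days at 1% → $7,508,000 × 1% × 67/365 = $13,781.8082
2021-03-09 to 2021-09-11: 187 days at 0.6% → $7,508,000 × 0.6% × 187/365 = $23,079.3863
2021-09-12 to 2021-12-31: 111 days at 0.8% → $7,508,000 × 0.8% × 111/365 = $18,266.0384
Total = $55,127.2329

$55,127.23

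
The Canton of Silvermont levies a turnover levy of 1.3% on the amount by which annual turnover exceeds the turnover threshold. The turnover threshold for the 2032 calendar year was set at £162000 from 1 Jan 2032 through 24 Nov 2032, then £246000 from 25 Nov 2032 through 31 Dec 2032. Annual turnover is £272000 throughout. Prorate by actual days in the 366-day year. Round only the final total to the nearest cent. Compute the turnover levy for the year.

1 Jan – 24 Nov 2032: 329 days, exemption £162000 → (£272000 − £162000) × 1.3% × 329/366 = £1285.4372
25 Nov – 31 Dec 2032: 37 days, exemption £246000 → (£272000 − £246000) × 1.3% × 37/366 = £34.1694
Total = £1319.6066

£1319.61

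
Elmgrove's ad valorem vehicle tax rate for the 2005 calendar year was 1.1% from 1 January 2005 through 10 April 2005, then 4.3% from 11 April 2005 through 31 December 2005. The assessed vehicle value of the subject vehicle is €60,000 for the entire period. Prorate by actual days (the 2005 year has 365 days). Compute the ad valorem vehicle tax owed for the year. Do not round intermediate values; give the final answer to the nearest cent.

€2,053.97

1 January – 10 April 2005: 100 days at 1.1% → €60,000 × 1.1% × 100/365 = €180.8219
11 April – 31 December 2005: 265 days at 4.3% → €60,000 × 4.3% × 265/365 = €1,873.1507
Total = €2,053.9726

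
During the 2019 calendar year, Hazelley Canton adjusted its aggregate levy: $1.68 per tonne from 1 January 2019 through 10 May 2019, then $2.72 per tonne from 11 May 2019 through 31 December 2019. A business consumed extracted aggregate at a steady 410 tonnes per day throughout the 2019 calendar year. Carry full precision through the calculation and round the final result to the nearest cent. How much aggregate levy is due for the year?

1 January – 10 May 2019: 130 days × 410 tonnes/day = 53,300 tonnes at $1.68/tonne → $89,544.00
11 May – 31 December 2019: 235 days × 410 tonnes/day = 96,350 tonnes at $2.72/tonne → $262,072.00

$351,616.00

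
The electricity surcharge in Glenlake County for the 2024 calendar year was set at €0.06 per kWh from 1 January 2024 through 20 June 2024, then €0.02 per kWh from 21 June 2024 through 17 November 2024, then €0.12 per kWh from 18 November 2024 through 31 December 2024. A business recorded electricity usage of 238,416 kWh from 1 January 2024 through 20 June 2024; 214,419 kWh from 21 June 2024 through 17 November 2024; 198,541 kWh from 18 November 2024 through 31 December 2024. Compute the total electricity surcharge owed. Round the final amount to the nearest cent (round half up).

1 January – 20 June 2024: 238,416 kWh at €0.06/kWh → €14304.96
21 June – 17 November 2024: 214,419 kWh at €0.02/kWh → €4288.38
18 November – 31 December 2024: 198,541 kWh at €0.12/kWh → €23824.92

€42418.26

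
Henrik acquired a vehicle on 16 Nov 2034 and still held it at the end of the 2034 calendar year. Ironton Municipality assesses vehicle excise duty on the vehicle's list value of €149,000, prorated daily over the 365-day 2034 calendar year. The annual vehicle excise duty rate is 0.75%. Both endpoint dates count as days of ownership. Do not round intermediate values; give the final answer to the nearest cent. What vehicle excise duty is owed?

Days held (16 Nov – 31 Dec 2034): 46 out of 365
Tax = €149,000 × 0.75% × 46/365 = €140.8356

€140.84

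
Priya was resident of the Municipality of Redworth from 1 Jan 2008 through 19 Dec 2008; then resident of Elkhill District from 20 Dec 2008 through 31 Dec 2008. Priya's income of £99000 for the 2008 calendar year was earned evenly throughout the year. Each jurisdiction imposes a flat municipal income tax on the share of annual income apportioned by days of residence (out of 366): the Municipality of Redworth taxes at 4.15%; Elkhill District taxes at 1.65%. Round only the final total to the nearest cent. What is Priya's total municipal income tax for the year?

The Municipality of Redworth, 1 Jan – 19 Dec 2008: 354 days → £99000 × 4.15% × 354/366 = £3973.7951
Elkhill District, 20 Dec – 31 Dec 2008: 12 days → £99000 × 1.65% × 12/366 = £53.5574
Total = £4027.3525

£4027.35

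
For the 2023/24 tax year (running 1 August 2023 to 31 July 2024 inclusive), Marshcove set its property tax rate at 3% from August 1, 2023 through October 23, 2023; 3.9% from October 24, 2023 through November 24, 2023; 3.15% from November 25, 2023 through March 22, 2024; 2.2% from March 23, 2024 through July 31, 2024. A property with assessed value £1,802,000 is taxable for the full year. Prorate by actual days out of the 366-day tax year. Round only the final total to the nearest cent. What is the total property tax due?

£51,196.99

August 1 – October 23, 2023: 84 days at 3% → £1,802,000 × 3% × 84/366 = £12,407.2131
October 24 – November 24, 2023: 32 days at 3.9% → £1,802,000 × 3.9% × 32/366 = £6,144.5246
November 25, 2023 – March 22, 2024: 119 days at 3.15% → £1,802,000 × 3.15% × 119/366 = £18,455.7295
March 23 – July 31, 2024: 131 days at 2.2% → £1,802,000 × 2.2% × 131/366 = £14,189.5191
Total = £51,196.9863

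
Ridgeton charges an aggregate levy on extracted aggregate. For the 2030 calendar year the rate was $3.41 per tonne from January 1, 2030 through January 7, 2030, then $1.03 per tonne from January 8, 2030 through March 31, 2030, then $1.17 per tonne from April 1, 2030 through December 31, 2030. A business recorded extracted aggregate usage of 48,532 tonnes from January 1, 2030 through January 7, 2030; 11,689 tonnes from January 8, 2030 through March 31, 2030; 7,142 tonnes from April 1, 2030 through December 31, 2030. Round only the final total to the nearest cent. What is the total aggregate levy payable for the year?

$185889.93

January 1 – January 7, 2030: 48,532 tonnes at $3.41/tonne → $165494.12
January 8 – March 31, 2030: 11,689 tonnes at $1.03/tonne → $12039.67
April 1 – December 31, 2030: 7,142 tonnes at $1.17/tonne → $8356.14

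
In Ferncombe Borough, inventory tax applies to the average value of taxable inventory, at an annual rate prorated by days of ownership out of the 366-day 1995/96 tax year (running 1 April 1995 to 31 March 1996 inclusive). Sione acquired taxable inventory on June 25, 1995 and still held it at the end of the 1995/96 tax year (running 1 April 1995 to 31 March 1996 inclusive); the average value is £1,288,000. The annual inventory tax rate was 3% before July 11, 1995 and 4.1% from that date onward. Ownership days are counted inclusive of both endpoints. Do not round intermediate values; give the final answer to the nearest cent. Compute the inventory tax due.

June 25 – July 10, 1995: 16 days at 3% → £1,288,000 × 3% × 16/366 = £1,689.1803
July 11, 1995 – March 31, 1996: 265 days at 4.1% → £1,288,000 × 4.1% × 265/366 = £38,235.3005
Total = £39,924.4809

£39,924.48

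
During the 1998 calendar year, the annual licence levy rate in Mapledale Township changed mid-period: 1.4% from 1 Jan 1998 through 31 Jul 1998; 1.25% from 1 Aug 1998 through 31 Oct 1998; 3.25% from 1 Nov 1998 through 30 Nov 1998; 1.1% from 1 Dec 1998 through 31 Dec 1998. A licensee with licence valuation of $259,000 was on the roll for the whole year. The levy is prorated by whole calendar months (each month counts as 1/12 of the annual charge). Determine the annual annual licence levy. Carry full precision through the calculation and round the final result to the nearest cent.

1 Jan – 31 Jul 1998: 7 months at 1.4% → $259,000 × 1.4% × 7/12 = $2,115.1667
1 Aug – 31 Oct 1998: 3 months at 1.25% → $259,000 × 1.25% × 3/12 = $809.3750
1 Nov – 30 Nov 1998: 1 month at 3.25% → $259,000 × 3.25% × 1/12 = $701.4583
1 Dec – 31 Dec 1998: 1 month at 1.1% → $259,000 × 1.1% × 1/12 = $237.4167
Total = $3,863.4167

$3,863.42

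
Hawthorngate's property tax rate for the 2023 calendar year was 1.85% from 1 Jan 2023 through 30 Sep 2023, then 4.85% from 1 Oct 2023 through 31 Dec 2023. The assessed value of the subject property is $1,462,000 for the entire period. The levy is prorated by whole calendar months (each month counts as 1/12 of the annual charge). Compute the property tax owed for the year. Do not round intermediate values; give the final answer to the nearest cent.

$38,012.00

1 Jan – 30 Sep 2023: 9 months at 1.85% → $1,462,000 × 1.85% × 9/12 = $20,285.2500
1 Oct – 31 Dec 2023: 3 months at 4.85% → $1,462,000 × 4.85% × 3/12 = $17,726.7500
Total = $38,012.0000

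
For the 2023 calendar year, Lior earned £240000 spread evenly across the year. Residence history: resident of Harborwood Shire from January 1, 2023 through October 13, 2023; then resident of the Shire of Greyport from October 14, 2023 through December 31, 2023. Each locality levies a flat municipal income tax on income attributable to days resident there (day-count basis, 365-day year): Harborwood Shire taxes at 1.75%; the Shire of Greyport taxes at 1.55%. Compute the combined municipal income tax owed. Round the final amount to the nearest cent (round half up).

Harborwood Shire, January 1 – October 13, 2023: 286 days → £240000 × 1.75% × 286/365 = £3290.9589
The Shire of Greyport, October 14 – December 31, 2023: 79 days → £240000 × 1.55% × 79/365 = £805.1507
Total = £4096.1096

£4096.11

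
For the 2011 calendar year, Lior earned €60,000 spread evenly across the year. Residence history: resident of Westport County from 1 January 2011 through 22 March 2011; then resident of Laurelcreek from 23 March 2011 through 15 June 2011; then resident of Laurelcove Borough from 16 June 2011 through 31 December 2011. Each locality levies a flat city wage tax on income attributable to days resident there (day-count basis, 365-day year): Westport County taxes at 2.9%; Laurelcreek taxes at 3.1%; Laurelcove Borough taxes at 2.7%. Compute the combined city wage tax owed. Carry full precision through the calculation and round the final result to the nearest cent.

Westport County, 1 January – 22 March 2011: 81 days → €60,000 × 2.9% × 81/365 = €386.1370
Laurelcreek, 23 March – 15 June 2011: 85 days → €60,000 × 3.1% × 85/365 = €433.1507
Laurelcove Borough, 16 June – 31 December 2011: 199 days → €60,000 × 2.7% × 199/365 = €883.2329
Total = €1,702.5205

€1,702.52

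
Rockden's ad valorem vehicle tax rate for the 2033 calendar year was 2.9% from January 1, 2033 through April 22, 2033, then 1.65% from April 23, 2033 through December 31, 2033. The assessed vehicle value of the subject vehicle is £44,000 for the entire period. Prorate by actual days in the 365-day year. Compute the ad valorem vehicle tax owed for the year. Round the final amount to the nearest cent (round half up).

£894.77

January 1 – April 22, 2033: 112 days at 2.9% → £44,000 × 2.9% × 112/365 = £391.5397
April 23 – December 31, 2033: 253 days at 1.65% → £44,000 × 1.65% × 253/365 = £503.2274
Total = £894.7671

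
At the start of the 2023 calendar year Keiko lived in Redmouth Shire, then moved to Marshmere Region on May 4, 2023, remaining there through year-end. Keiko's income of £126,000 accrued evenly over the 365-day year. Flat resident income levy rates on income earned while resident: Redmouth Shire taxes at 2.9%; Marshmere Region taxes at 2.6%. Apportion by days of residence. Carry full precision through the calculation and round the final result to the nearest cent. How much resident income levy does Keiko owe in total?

Redmouth Shire, January 1 – May 3, 2023: 123 days → £126,000 × 2.9% × 123/365 = £1,231.3479
Marshmere Region, May 4 – December 31, 2023: 242 days → £126,000 × 2.6% × 242/365 = £2,172.0329
Total = £3,403.3808

£3,403.38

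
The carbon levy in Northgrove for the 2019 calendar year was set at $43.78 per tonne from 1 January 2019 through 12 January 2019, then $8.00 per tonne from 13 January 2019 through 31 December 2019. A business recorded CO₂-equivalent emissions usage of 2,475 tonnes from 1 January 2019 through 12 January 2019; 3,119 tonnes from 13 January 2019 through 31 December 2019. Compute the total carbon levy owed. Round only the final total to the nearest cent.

$133,307.50

1 January – 12 January 2019: 2,475 tonnes at $43.78/tonne → $108,355.50
13 January – 31 December 2019: 3,119 tonnes at $8.00/tonne → $24,952.00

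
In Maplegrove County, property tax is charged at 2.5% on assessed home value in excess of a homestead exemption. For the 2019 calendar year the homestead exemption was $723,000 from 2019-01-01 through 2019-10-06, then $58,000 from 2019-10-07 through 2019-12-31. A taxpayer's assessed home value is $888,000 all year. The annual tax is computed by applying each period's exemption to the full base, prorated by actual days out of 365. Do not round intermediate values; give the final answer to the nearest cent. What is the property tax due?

$8,042.12

2019-01-01 to 2019-10-06: 279 days, exemption $723,000 → ($888,000 − $723,000) × 2.5% × 279/365 = $3,153.0822
2019-10-07 to 2019-12-31: 86 days, exemption $58,000 → ($888,000 − $58,000) × 2.5% × 86/365 = $4,889.0411
Total = $8,042.1233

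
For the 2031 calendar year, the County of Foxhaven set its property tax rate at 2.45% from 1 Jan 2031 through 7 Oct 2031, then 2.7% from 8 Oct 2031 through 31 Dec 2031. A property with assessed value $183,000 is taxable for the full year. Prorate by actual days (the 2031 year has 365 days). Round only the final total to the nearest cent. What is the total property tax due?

$4,590.04

1 Jan – 7 Oct 2031: 280 days at 2.45% → $183,000 × 2.45% × 280/365 = $3,439.3973
8 Oct – 31 Dec 2031: 85 days at 2.7% → $183,000 × 2.7% × 85/365 = $1,150.6438
Total = $4,590.0411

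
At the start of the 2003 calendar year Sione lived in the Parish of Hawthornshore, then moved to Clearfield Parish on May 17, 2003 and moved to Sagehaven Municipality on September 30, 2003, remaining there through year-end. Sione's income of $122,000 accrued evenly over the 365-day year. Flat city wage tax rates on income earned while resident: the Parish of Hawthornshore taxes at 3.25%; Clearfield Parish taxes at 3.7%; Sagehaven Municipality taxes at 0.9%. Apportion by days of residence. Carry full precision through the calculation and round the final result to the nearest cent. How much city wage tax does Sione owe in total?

$3,439.06

The Parish of Hawthornshore, January 1 – May 16, 2003: 136 days → $122,000 × 3.25% × 136/365 = $1,477.3699
Clearfield Parish, May 17 – September 29, 2003: 136 days → $122,000 × 3.7% × 136/365 = $1,681.9288
Sagehaven Municipality, September 30 – December 31, 2003: 93 days → $122,000 × 0.9% × 93/365 = $279.7644
Total = $3,439.0630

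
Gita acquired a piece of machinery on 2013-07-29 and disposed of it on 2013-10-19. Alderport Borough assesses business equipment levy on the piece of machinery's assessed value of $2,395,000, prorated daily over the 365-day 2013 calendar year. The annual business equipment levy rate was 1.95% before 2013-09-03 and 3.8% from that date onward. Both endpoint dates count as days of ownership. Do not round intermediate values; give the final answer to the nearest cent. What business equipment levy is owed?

$16,325.37

2013-07-29 to 2013-09-02: 36 days at 1.95% → $2,395,000 × 1.95% × 36/365 = $4,606.2740
2013-09-03 to 2013-10-19: 47 days at 3.8% → $2,395,000 × 3.8% × 47/365 = $11,719.0959
Total = $16,325.3699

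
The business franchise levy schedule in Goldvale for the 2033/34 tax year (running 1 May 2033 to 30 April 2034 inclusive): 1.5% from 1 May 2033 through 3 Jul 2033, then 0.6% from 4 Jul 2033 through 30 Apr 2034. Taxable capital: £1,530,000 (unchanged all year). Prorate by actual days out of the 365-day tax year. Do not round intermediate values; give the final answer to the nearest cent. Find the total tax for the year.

£11,594.47

1 May – 3 Jul 2033: 64 days at 1.5% → £1,530,000 × 1.5% × 64/365 = £4,024.1096
4 Jul 2033 – 30 Apr 2034: 301 days at 0.6% → £1,530,000 × 0.6% × 301/365 = £7,570.3562
Total = £11,594.4658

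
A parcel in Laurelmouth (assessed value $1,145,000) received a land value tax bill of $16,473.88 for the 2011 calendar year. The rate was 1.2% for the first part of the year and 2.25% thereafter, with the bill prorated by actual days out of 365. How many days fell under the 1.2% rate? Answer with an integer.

282 days

Let d = days at the first rate; then 365 − d days at the second rate.
$1,145,000 × [1.2%·d + 2.25%·(365−d)] / 365 = $16,473.88
Solving gives d = 282, so the new rate took effect on 10 October 2011.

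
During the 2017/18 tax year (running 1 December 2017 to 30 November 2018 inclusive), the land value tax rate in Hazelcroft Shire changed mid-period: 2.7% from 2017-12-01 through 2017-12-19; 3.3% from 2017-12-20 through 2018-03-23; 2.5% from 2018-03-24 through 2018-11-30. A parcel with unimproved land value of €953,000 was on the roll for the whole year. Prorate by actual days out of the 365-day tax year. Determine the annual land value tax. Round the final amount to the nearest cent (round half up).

2017-12-01 to 2017-12-19: 19 days at 2.7% → €953,000 × 2.7% × 19/365 = €1,339.4219
2017-12-20 to 2018-03-23: 94 days at 3.3% → €953,000 × 3.3% × 94/365 = €8,099.1945
2018-03-24 to 2018-11-30: 252 days at 2.5% → €953,000 × 2.5% × 252/365 = €16,449.0411
Total = €25,887.6575

€25,887.66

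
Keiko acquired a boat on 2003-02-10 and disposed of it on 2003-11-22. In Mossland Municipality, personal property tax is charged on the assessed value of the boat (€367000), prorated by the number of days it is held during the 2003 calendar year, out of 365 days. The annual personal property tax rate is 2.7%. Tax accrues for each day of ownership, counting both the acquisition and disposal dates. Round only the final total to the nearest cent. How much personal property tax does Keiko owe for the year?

Days held (2003-02-10 to 2003-11-22): 286 out of 365
Tax = €367000 × 2.7% × 286/365 = €7764.3123

€7764.31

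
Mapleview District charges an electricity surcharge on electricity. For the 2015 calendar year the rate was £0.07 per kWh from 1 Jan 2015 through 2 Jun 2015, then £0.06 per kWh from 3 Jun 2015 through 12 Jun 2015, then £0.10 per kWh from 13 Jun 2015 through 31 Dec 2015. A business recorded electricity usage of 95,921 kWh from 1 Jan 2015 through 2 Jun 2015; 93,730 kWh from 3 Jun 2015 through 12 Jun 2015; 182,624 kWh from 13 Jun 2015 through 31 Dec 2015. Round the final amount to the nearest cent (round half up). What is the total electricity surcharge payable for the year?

£30,600.67

1 Jan – 2 Jun 2015: 95,921 kWh at £0.07/kWh → £6,714.47
3 Jun – 12 Jun 2015: 93,730 kWh at £0.06/kWh → £5,623.80
13 Jun – 31 Dec 2015: 182,624 kWh at £0.10/kWh → £18,262.40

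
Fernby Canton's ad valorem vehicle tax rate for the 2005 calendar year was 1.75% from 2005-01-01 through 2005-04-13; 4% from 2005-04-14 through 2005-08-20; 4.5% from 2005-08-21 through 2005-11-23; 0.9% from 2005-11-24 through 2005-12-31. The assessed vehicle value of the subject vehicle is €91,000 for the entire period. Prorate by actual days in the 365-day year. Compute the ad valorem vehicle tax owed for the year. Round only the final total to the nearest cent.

2005-01-01 to 2005-04-13: 103 days at 1.75% → €91,000 × 1.75% × 103/365 = €449.3904
2005-04-14 to 2005-08-20: 129 days at 4% → €91,000 × 4% × 129/365 = €1,286.4658
2005-08-21 to 2005-11-23: 95 days at 4.5% → €91,000 × 4.5% × 95/365 = €1,065.8219
2005-11-24 to 2005-12-31: 38 days at 0.9% → €91,000 × 0.9% × 38/365 = €85.2658
Total = €2,886.9438

€2,886.94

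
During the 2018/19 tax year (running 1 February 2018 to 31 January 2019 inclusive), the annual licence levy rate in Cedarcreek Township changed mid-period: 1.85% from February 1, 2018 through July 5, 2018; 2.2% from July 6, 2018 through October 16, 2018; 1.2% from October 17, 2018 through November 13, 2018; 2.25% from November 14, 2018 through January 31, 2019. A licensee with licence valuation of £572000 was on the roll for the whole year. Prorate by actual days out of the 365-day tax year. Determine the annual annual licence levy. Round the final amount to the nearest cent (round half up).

February 1 – July 5, 2018: 155 days at 1.85% → £572000 × 1.85% × 155/365 = £4493.7260
July 6 – October 16, 2018: 103 days at 2.2% → £572000 × 2.2% × 103/365 = £3551.1014
October 17 – November 13, 2018: 28 days at 1.2% → £572000 × 1.2% × 28/365 = £526.5534
November 14, 2018 – January 31, 2019: 79 days at 2.25% → £572000 × 2.25% × 79/365 = £2785.5616
Total = £11356.9425

£11356.94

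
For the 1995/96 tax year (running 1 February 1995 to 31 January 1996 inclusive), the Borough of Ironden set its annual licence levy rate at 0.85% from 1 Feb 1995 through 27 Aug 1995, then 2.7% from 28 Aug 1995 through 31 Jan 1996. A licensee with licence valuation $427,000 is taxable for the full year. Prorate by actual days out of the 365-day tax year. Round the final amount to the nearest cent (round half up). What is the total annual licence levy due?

$7,027.37

1 Feb – 27 Aug 1995: 208 days at 0.85% → $427,000 × 0.85% × 208/365 = $2,068.3178
28 Aug 1995 – 31 Jan 1996: 157 days at 2.7% → $427,000 × 2.7% × 157/365 = $4,959.0493
Total = $7,027.3671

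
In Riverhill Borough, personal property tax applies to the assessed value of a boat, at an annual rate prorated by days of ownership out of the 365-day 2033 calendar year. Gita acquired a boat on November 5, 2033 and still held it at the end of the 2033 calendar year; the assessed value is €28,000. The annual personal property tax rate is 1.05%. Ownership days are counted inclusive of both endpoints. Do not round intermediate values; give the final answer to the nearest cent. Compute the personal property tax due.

Days held (November 5 – December 31, 2033): 57 out of 365
Tax = €28,000 × 1.05% × 57/365 = €45.9123

€45.91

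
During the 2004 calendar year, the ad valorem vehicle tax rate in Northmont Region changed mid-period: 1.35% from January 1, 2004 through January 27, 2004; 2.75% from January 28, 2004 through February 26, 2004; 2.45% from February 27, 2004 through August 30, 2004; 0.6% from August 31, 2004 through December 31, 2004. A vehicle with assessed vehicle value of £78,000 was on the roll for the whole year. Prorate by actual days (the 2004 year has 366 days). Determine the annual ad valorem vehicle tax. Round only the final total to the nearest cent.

January 1 – January 27, 2004: 27 days at 1.35% → £78,000 × 1.35% × 27/366 = £77.6803
January 28 – February 26, 2004: 30 days at 2.75% → £78,000 × 2.75% × 30/366 = £175.8197
February 27 – August 30, 2004: 186 days at 2.45% → £78,000 × 2.45% × 186/366 = £971.1639
August 31 – December 31, 2004: 123 days at 0.6% → £78,000 × 0.6% × 123/366 = £157.2787
Total = £1,381.9426

£1,381.94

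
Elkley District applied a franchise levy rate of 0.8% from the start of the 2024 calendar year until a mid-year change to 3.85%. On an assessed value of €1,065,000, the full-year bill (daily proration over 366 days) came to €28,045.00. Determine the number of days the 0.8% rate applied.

146 days

Let d = days at the first rate; then 366 − d days at the second rate.
€1,065,000 × [0.8%·d + 3.85%·(366−d)] / 366 = €28,045.00
Solving gives d = 146, so the new rate took effect on May 26, 2024.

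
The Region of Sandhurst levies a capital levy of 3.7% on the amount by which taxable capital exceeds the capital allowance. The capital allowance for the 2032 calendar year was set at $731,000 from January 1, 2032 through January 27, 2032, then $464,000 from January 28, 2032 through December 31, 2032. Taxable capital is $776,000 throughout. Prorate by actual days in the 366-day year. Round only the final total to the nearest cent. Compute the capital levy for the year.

$10,815.22

January 1 – January 27, 2032: 27 days, exemption $731,000 → ($776,000 − $731,000) × 3.7% × 27/366 = $122.8279
January 28 – December 31, 2032: 339 days, exemption $464,000 → ($776,000 − $464,000) × 3.7% × 339/366 = $10,692.3934
Total = $10,815.2213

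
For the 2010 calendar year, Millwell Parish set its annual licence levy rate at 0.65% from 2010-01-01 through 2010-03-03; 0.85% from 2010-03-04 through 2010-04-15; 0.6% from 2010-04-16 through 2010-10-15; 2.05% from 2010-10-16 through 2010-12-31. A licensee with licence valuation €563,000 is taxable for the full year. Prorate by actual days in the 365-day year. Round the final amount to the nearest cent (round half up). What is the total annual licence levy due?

€5,313.79

2010-01-01 to 2010-03-03: 62 days at 0.65% → €563,000 × 0.65% × 62/365 = €621.6137
2010-03-04 to 2010-04-15: 43 days at 0.85% → €563,000 × 0.85% × 43/365 = €563.7712
2010-04-16 to 2010-10-15: 183 days at 0.6% → €563,000 × 0.6% × 183/365 = €1,693.6274
2010-10-16 to 2010-12-31: 77 days at 2.05% → €563,000 × 2.05% × 77/365 = €2,434.7822
Total = €5,313.7945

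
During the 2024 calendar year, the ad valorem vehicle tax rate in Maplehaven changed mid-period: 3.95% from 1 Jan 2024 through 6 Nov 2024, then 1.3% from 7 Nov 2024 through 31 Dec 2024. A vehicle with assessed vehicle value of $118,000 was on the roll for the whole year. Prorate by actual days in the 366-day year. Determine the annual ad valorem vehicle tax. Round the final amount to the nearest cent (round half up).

1 Jan – 6 Nov 2024: 311 days at 3.95% → $118,000 × 3.95% × 311/366 = $3,960.5765
7 Nov – 31 Dec 2024: 55 days at 1.3% → $118,000 × 1.3% × 55/366 = $230.5191
Total = $4,191.0956

$4,191.10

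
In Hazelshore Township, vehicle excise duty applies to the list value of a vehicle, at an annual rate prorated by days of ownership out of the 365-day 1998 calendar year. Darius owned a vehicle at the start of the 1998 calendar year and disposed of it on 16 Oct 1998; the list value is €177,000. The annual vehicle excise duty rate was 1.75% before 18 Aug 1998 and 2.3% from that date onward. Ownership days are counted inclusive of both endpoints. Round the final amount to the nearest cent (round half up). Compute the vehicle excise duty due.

1 Jan – 17 Aug 1998: 229 days at 1.75% → €177,000 × 1.75% × 229/365 = €1,943.3630
18 Aug – 16 Oct 1998: 60 days at 2.3% → €177,000 × 2.3% × 60/365 = €669.2055
Total = €2,612.5685

€2,612.57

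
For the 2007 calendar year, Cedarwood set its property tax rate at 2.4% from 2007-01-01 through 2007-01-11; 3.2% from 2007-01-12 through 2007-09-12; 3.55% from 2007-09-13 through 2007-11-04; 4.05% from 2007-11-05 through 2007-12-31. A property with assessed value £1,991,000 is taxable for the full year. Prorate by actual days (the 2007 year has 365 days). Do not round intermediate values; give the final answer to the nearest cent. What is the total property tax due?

£66,886.69

2007-01-01 to 2007-01-11: 11 days at 2.4% → £1,991,000 × 2.4% × 11/365 = £1,440.0658
2007-01-12 to 2007-09-12: 244 days at 3.2% → £1,991,000 × 3.2% × 244/365 = £42,591.0356
2007-09-13 to 2007-11-04: 53 days at 3.55% → £1,991,000 × 3.55% × 53/365 = £10,263.1959
2007-11-05 to 2007-12-31: 57 days at 4.05% → £1,991,000 × 4.05% × 57/365 = £12,592.3932
Total = £66,886.6904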